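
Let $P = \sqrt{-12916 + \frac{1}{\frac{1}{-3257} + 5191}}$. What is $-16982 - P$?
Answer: $-16982 - \frac{i \sqrt{3692032823292811634}}{16907086} \approx -16982.0 - 113.65 i$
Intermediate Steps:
$P = \frac{i \sqrt{3692032823292811634}}{16907086}$ ($P = \sqrt{-12916 + \frac{1}{- \frac{1}{3257} + 5191}} = \sqrt{-12916 + \frac{1}{\frac{16907086}{3257}}} = \sqrt{-12916 + \frac{3257}{16907086}} = \sqrt{- \frac{218371919519}{16907086}} = \frac{i \sqrt{3692032823292811634}}{16907086} \approx 113.65 i$)
$-16982 - P = -16982 - \frac{i \sqrt{3692032823292811634}}{16907086}$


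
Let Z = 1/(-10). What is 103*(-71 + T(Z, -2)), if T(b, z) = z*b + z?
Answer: -37492/5 ≈ -7498.4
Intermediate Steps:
Z = -⅒ ≈ -0.10000
T(b, z) = z + b*z (T(b, z) = b*z + z = z + b*z)
103*(-71 + T(Z, -2)) = 103*(-71 - 2*(1 - ⅒)) = 103*(-71 - 2*9/10) = 103*(-71 - 9/5) = 103*(-364/5) = -37492/5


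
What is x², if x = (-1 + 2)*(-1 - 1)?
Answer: 4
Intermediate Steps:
x = -2 (x = 1*(-2) = -2)
x² = (-2)² = 4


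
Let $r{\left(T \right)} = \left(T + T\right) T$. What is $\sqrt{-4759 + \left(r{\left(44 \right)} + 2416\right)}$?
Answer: $\sqrt{1529} \approx 39.102$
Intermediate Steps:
$r{\left(T \right)} = 2 T^{2}$ ($r{\left(T \right)} = 2 T T = 2 T^{2}$)
$\sqrt{-4759 + \left(r{\left(44 \right)} + 2416\right)} = \sqrt{-4759 + \left(2 \cdot 44^{2} + 2416\right)} = \sqrt{-4759 + \left(2 \cdot 1936 + 2416\right)} = \sqrt{-4759 + \left(3872 + 2416\right)} = \sqrt{-4759 + 6288} = \sqrt{1529}$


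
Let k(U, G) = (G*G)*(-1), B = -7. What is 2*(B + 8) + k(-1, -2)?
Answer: -2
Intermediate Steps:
k(U, G) = -G**2 (k(U, G) = G**2*(-1) = -G**2)
2*(B + 8) + k(-1, -2) = 2*(-7 + 8) - 1*(-2)**2 = 2*1 - 1*4 = 2 - 4 = -2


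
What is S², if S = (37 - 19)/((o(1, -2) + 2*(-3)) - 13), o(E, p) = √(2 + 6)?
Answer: 324/(19 - 2*√2)² ≈ 1.2389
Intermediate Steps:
o(E, p) = 2*√2 (o(E, p) = √8 = 2*√2)
S = 18/(-19 + 2*√2) (S = (37 - 19)/((2*√2 + 2*(-3)) - 13) = 18/((2*√2 - 6) - 13) = 18/((-6 + 2*√2) - 13) = 18/(-19 + 2*√2) ≈ -1.1131)
S² = (-342/353 - 36*√2/353)²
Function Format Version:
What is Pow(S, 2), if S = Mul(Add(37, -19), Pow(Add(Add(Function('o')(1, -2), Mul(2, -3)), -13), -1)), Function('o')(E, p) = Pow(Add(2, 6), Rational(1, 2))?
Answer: Mul(324, Pow(Add(19, Mul(-2, Pow(2, Rational(1, 2)))), -2)) ≈ 1.2389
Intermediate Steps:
Function('o')(E, p) = Mul(2, Pow(2, Rational(1, 2))) (Function('o')(E, p) = Pow(8, Rational(1, 2)) = Mul(2, Pow(2, Rational(1, 2))))
S = Mul(18, Pow(Add(-19, Mul(2, Pow(2, Rational(1, 2)))), -1)) (S = Mul(Add(37, -19), Pow(Add(Add(Mul(2, Pow(2, Rational(1, 2))), Mul(2, -3)), -13), -1)) = Mul(18, Pow(Add(Add(Mul(2, Pow(2, Rational(1, 2))), -6), -13), -1)) = Mul(18, Pow(Add(Add(-6, Mul(2, Pow(2, Rational(1, 2)))), -13), -1)) = Mul(18, Pow(Add(-19, Mul(2, Pow(2, Rational(1, 2)))), -1)) ≈ -1.1131)
Pow(S, 2) = Pow(Add(Rational(-342, 353), Mul(Rational(-36, 353), Pow(2, Rational(1, 2)))), 2)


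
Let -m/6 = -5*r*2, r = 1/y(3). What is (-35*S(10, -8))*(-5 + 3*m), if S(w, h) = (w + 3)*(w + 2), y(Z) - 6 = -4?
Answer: -464100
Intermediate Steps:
y(Z) = 2 (y(Z) = 6 - 4 = 2)
r = ½ (r = 1/2 = ½ ≈ 0.50000)
S(w, h) = (2 + w)*(3 + w) (S(w, h) = (3 + w)*(2 + w) = (2 + w)*(3 + w))
m = 30 (m = -6*(-5*½)*2 = -(-15)*2 = -6*(-5) = 30)
(-35*S(10, -8))*(-5 + 3*m) = (-35*(6 + 10² + 5*10))*(-5 + 3*30) = (-35*(6 + 100 + 50))*(-5 + 90) = -35*156*85 = -5460*85 = -464100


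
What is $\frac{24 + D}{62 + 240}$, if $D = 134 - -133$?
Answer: $\frac{291}{302} \approx 0.96358$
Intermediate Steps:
$D = 267$ ($D = 134 + 133 = 267$)
$\frac{24 + D}{62 + 240} = \frac{24 + 267}{62 + 240} = \frac{291}{302}$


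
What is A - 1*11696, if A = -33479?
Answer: -45175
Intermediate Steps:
A - 1*11696 = -33479 - 1*11696 = -33479 - 11696 = -45175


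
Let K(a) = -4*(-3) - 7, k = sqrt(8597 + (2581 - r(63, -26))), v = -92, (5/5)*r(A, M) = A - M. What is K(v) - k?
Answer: 5 - sqrt(11089) ≈ -100.30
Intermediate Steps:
r(A, M) = A - M
k = sqrt(11089) (k = sqrt(8597 + (2581 - (63 - 1*(-26)))) = sqrt(8597 + (2581 - (63 + 26))) = sqrt(8597 + (2581 - 1*89)) = sqrt(8597 + (2581 - 89)) = sqrt(8597 + 2492) = sqrt(11089) ≈ 105.30)
K(a) = 5 (K(a) = 12 - 7 = 5)
K(v) - k = 5 - sqrt(11089)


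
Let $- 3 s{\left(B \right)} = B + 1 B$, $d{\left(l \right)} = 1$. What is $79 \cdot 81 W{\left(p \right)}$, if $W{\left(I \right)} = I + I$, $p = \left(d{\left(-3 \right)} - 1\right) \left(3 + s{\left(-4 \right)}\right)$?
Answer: $0$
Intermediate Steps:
$s{\left(B \right)} = - \frac{2 B}{3}$ ($s{\left(B \right)} = - \frac{B + 1 B}{3} = - \frac{B + B}{3} = - \frac{2 B}{3}$)
$p = 0$ ($p = \left(1 - 1\right) \left(3 - - \frac{8}{3}\right) = 0 \left(3 + \frac{8}{3}\right) = 0 \cdot \frac{17}{3} = 0$)
$W{\left(I \right)} = 2 I$
$79 \cdot 81 W{\left(p \right)} = 79 \cdot 81 \cdot 2 \cdot 0 = 6399 \cdot 0 = 0$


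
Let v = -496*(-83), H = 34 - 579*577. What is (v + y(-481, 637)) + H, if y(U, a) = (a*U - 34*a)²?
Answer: 107619790144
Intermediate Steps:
y(U, a) = (-34*a + U*a)² (y(U, a) = (U*a - 34*a)² = (-34*a + U*a)²)
H = -334049 (H = 34 - 334083 = -334049)
v = 41168
(v + y(-481, 637)) + H = (41168 + 637²*(-34 - 481)²) - 334049 = (41168 + 405769*(-515)²) - 334049 = (41168 + 405769*265225) - 334049 = (41168 + 107620083025) - 334049 = 107620124193 - 334049 = 107619790144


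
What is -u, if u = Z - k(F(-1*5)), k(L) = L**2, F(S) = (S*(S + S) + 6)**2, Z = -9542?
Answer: 9844038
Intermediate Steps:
F(S) = (6 + 2*S**2)**2 (F(S) = (S*(2*S) + 6)**2 = (2*S**2 + 6)**2 = (6 + 2*S**2)**2)
u = -9844038 (u = -9542 - (4*(3 + (-1*5)**2)**2)**2 = -9542 - (4*(3 + (-5)**2)**2)**2 = -9542 - (4*(3 + 25)**2)**2 = -9542 - (4*28**2)**2 = -9542 - (4*784)**2 = -9542 - 1*3136**2 = -9542 - 1*9834496 = -9542 - 9834496 = -9844038)
-u = -1*(-9844038) = 9844038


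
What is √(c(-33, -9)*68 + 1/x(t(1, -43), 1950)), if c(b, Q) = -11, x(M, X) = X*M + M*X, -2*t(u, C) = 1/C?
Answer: I*√113767446/390 ≈ 27.349*I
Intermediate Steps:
t(u, C) = -1/(2*C)
x(M, X) = 2*M*X (x(M, X) = M*X + M*X = 2*M*X)
√(c(-33, -9)*68 + 1/x(t(1, -43), 1950)) = √(-11*68 + 1/(2*(-½/(-43))*1950)) = √(-748 + 1/(2*(-½*(-1/43))*1950)) = √(-748 + 1/(2*(1/86)*1950)) = √(-748 + 1/(1950/43)) = √(-748 + 43/1950) = √(-1458557/1950) = I*√113767446/390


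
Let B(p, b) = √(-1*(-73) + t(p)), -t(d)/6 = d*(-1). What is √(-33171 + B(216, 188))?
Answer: I*√33134 ≈ 182.03*I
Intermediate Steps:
t(d) = 6*d (t(d) = -6*d*(-1) = -(-6)*d = 6*d)
B(p, b) = √(73 + 6*p) (B(p, b) = √(-1*(-73) + 6*p) = √(73 + 6*p))
√(-33171 + B(216, 188)) = √(-33171 + √(73 + 6*216)) = √(-33171 + √(73 + 1296)) = √(-33171 + √1369) = √(-33171 + 37) = √(-33134) = I*√33134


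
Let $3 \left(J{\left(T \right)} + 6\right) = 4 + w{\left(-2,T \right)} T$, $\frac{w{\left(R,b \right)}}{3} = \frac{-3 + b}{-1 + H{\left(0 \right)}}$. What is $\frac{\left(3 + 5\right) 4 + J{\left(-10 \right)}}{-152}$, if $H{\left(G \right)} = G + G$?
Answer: $\frac{77}{114} \approx 0.67544$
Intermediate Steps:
$H{\left(G \right)} = 2 G$
$w{\left(R,b \right)} = 9 - 3 b$ ($w{\left(R,b \right)} = 3 \frac{-3 + b}{-1 + 2 \cdot 0} = 3 \frac{-3 + b}{-1 + 0} = 3 \frac{-3 + b}{-1} = 3 \left(-3 + b\right) \left(-1\right) = 3 \left(3 - b\right) = 9 - 3 b$)
$J{\left(T \right)} = - \frac{14}{3} + \frac{T \left(9 - 3 T\right)}{3}$ ($J{\left(T \right)} = -6 + \frac{4 + \left(9 - 3 T\right) T}{3} = -6 + \frac{4 + T \left(9 - 3 T\right)}{3} = -6 + \left(\frac{4}{3} + \frac{T \left(9 - 3 T\right)}{3}\right) = - \frac{14}{3} + \frac{T \left(9 - 3 T\right)}{3}$)
$\frac{\left(3 + 5\right) 4 + J{\left(-10 \right)}}{-152} = \frac{\left(3 + 5\right) 4 - \frac{404}{3}}{-152} = \left(8 \cdot 4 - \frac{404}{3}\right) \left(- \frac{1}{152}\right) = \left(32 - \frac{404}{3}\right) \left(- \frac{1}{152}\right) = \left(- \frac{308}{3}\right) \left(- \frac{1}{152}\right) = \frac{77}{114}$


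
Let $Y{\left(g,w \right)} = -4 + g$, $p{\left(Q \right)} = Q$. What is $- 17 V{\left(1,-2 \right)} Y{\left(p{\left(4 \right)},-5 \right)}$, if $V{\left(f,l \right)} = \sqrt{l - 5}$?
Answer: $0$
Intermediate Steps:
$V{\left(f,l \right)} = \sqrt{-5 + l}$
$- 17 V{\left(1,-2 \right)} Y{\left(p{\left(4 \right)},-5 \right)} = - 17 \sqrt{-5 - 2} \left(-4 + 4\right) = - 17 \sqrt{-7} \cdot 0 = - 17 i \sqrt{7} \cdot 0 = 0$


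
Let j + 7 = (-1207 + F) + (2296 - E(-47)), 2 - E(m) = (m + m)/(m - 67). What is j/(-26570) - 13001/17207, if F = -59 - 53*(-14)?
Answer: -10709920928/13029914715 ≈ -0.82195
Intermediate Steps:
F = 683 (F = -59 + 742 = 683)
E(m) = 2 - 2*m/(-67 + m) (E(m) = 2 - (m + m)/(m - 67) = 2 - 2*m/(-67 + m))
j = 100538/57 (j = -7 + ((-1207 + 683) + (2296 - (-134)/(-67 - 47))) = -7 + (-524 + (2296 - (-134)/(-114))) = -7 + (-524 + (2296 - (-134)*(-1)/114)) = -7 + (-524 + (2296 - 1*67/57)) = -7 + (-524 + (2296 - 67/57)) = -7 + (-524 + 130805/57) = -7 + 100937/57 = 100538/57 ≈ 1763.8)
j/(-26570) - 13001/17207 = (100538/57)/(-26570) - 13001/17207 = (100538/57)*(-1/26570) - 13001*1/17207 = -50269/757245 - 13001/17207 = -10709920928/13029914715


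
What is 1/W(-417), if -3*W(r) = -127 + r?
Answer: 3/544 ≈ 0.0055147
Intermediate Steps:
W(r) = 127/3 - r/3 (W(r) = -(-127 + r)/3 = 127/3 - r/3)
1/W(-417) = 1/(127/3 - ⅓*(-417)) = 1/(127/3 + 139) = 1/(544/3) = 3/544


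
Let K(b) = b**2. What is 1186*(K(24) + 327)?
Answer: 1070958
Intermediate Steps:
1186*(K(24) + 327) = 1186*(24**2 + 327) = 1186*(576 + 327) = 1186*903 = 1070958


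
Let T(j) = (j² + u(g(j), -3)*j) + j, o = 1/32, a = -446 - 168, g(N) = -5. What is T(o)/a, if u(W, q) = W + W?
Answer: 287/628736 ≈ 0.00045647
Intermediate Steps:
a = -614
u(W, q) = 2*W
o = 1/32 ≈ 0.031250
T(j) = j² - 9*j (T(j) = (j² + (2*(-5))*j) + j = (j² - 10*j) + j = j² - 9*j)
T(o)/a = ((-9 + 1/32)/32)/(-614) = ((1/32)*(-287/32))*(-1/614) = -287/1024*(-1/614) = 287/628736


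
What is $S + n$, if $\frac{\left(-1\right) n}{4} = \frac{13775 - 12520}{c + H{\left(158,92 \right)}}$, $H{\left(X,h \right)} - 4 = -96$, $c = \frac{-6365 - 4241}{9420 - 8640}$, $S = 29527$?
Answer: $\frac{1217968241}{41183} \approx 29575.0$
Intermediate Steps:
$c = - \frac{5303}{390}$ ($c = - \frac{10606}{780} = \left(-10606\right) \frac{1}{780} = - \frac{5303}{390} \approx -13.597$)
$H{\left(X,h \right)} = -92$ ($H{\left(X,h \right)} = 4 - 96 = -92$)
$n = \frac{1957800}{41183}$ ($n = - 4 \frac{13775 - 12520}{- \frac{5303}{390} - 92} = - 4 \frac{1255}{- \frac{41183}{390}} = - 4 \cdot 1255 \left(- \frac{390}{41183}\right) = \left(-4\right) \left(- \frac{489450}{41183}\right) = \frac{1957800}{41183} \approx 47.539$)
$S + n = 29527 + \frac{1957800}{41183} = \frac{1217968241}{41183}$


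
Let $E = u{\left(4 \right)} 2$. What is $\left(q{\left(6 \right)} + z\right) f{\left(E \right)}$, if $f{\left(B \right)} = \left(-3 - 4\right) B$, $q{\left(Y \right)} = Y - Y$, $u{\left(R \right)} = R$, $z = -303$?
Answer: $16968$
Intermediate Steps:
$E = 8$ ($E = 4 \cdot 2 = 8$)
$q{\left(Y \right)} = 0$
$f{\left(B \right)} = - 7 B$
$\left(q{\left(6 \right)} + z\right) f{\left(E \right)} = \left(0 - 303\right) \left(\left(-7\right) 8\right) = \left(-303\right) \left(-56\right) = 16968$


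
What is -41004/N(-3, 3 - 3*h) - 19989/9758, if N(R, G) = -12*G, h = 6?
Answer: -11214307/48790 ≈ -229.85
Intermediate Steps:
-41004/N(-3, 3 - 3*h) - 19989/9758 = -41004*(-1/(12*(3 - 3*6))) - 19989/9758 = -41004*(-1/(12*(3 - 18))) - 19989*1/9758 = -41004/((-12*(-15))) - 19989/9758 = -41004/180 - 19989/9758 = -41004*1/180 - 19989/9758 = -1139/5 - 19989/9758 = -11214307/48790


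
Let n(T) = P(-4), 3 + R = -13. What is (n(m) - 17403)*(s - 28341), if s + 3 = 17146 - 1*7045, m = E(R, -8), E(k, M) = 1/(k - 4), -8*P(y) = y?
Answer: 634947615/2 ≈ 3.1747e+8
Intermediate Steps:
R = -16 (R = -3 - 13 = -16)
P(y) = -y/8
E(k, M) = 1/(-4 + k)
m = -1/20 (m = 1/(-4 - 16) = 1/(-20) = -1/20 ≈ -0.050000)
n(T) = ½ (n(T) = -⅛*(-4) = ½)
s = 10098 (s = -3 + (17146 - 1*7045) = -3 + (17146 - 7045) = -3 + 10101 = 10098)
(n(m) - 17403)*(s - 28341) = (½ - 17403)*(10098 - 28341) = -34805/2*(-18243) = 634947615/2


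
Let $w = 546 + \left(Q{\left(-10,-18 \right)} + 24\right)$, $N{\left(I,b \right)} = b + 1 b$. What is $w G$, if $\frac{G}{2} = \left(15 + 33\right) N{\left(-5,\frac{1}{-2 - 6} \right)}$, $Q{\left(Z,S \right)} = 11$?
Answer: $-13944$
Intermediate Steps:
$N{\left(I,b \right)} = 2 b$ ($N{\left(I,b \right)} = b + b = 2 b$)
$G = -24$ ($G = 2 \left(15 + 33\right) \frac{2}{-2 - 6} = 2 \cdot 48 \frac{2}{-8} = 2 \cdot 48 \cdot 2 \left(- \frac{1}{8}\right) = 2 \cdot 48 \left(- \frac{1}{4}\right) = 2 \left(-12\right) = -24$)
$w = 581$ ($w = 546 + \left(11 + 24\right) = 546 + 35 = 581$)
$w G = 581 \left(-24\right) = -13944$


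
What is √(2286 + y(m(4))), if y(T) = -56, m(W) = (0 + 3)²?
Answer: √2230 ≈ 47.223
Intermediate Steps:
m(W) = 9 (m(W) = 3² = 9)
√(2286 + y(m(4))) = √(2286 - 56) = √2230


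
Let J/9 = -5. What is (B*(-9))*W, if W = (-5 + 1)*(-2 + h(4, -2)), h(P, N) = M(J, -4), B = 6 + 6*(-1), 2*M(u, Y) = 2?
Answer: 0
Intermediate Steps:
J = -45 (J = 9*(-5) = -45)
M(u, Y) = 1 (M(u, Y) = (1/2)*2 = 1)
B = 0 (B = 6 - 6 = 0)
h(P, N) = 1
W = 4 (W = (-5 + 1)*(-2 + 1) = -4*(-1) = 4)
(B*(-9))*W = (0*(-9))*4 = 0*4 = 0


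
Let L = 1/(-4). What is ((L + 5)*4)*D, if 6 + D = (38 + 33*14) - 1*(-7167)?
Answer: 145559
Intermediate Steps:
L = -1/4 (L = 1*(-1/4) = -1/4 ≈ -0.25000)
D = 7661 (D = -6 + ((38 + 33*14) - 1*(-7167)) = -6 + ((38 + 462) + 7167) = -6 + (500 + 7167) = -6 + 7667 = 7661)
((L + 5)*4)*D = ((-1/4 + 5)*4)*7661 = ((19/4)*4)*7661 = 19*7661 = 145559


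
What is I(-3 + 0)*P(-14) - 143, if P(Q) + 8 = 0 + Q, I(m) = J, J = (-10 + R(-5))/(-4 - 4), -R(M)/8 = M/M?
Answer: -385/2 ≈ -192.50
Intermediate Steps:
R(M) = -8 (R(M) = -8*M/M = -8*1 = -8)
J = 9/4 (J = (-10 - 8)/(-4 - 4) = -18/(-8) = -18*(-⅛) = 9/4 ≈ 2.2500)
I(m) = 9/4
P(Q) = -8 + Q (P(Q) = -8 + (0 + Q) = -8 + Q)
I(-3 + 0)*P(-14) - 143 = 9*(-8 - 14)/4 - 143 = (9/4)*(-22) - 143 = -99/2 - 143 = -385/2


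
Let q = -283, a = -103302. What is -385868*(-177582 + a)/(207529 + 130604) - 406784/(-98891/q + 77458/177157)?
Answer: 631428994073554729360/1977080952251211 ≈ 3.1937e+5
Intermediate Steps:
-385868*(-177582 + a)/(207529 + 130604) - 406784/(-98891/q + 77458/177157) = -385868*(-177582 - 103302)/(207529 + 130604) - 406784/(-98891/(-283) + 77458/177157) = -385868/(338133/(-280884)) - 406784/(-98891*(-1/283) + 77458*(1/177157)) = -385868/(338133*(-1/280884)) - 406784/(98891/283 + 77458/177157) = -385868/(-112711/93628) - 406784/17541153501/50135431 = -385868*(-93628/112711) - 406784*50135431/17541153501 = 36128049104/112711 - 20394291163904/17541153501 = 631428994073554729360/1977080952251211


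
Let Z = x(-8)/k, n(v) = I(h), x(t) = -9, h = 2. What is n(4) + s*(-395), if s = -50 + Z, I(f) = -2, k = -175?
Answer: 690469/35 ≈ 19728.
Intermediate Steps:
n(v) = -2
Z = 9/175 (Z = -9/(-175) = -9*(-1/175) = 9/175 ≈ 0.051429)
s = -8741/175 (s = -50 + 9/175 = -8741/175 ≈ -49.949)
n(4) + s*(-395) = -2 - 8741/175*(-395) = -2 + 690539/35 = 690469/35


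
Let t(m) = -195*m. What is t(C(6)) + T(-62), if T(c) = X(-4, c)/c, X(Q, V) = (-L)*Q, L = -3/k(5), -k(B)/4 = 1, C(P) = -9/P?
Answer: 9066/31 ≈ 292.45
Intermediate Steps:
k(B) = -4 (k(B) = -4*1 = -4)
L = ¾ (L = -3/(-4) = -3*(-¼) = ¾ ≈ 0.75000)
X(Q, V) = -3*Q/4 (X(Q, V) = (-1*¾)*Q = -3*Q/4)
T(c) = 3/c (T(c) = (-¾*(-4))/c = 3/c)
t(C(6)) + T(-62) = -(-1755)/6 + 3/(-62) = -(-1755)/6 + 3*(-1/62) = -195*(-3/2) - 3/62 = 585/2 - 3/62 = 9066/31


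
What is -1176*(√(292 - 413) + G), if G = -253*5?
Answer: 1487640 - 12936*I ≈ 1.4876e+6 - 12936.0*I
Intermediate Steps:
G = -1265
-1176*(√(292 - 413) + G) = -1176*(√(292 - 413) - 1265) = -1176*(√(-121) - 1265) = -1176*(11*I - 1265) = -1176*(-1265 + 11*I) = 1487640 - 12936*I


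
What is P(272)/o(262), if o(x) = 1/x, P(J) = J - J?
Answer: 0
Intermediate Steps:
P(J) = 0
P(272)/o(262) = 0/(1/262) = 0*262 = 0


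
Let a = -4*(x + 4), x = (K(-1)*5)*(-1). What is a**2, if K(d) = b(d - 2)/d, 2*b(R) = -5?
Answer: 1156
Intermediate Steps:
b(R) = -5/2 (b(R) = (1/2)*(-5) = -5/2)
K(d) = -5/(2*d)
x = -25/2 (x = (-5/2/(-1)*5)*(-1) = (-5/2*(-1)*5)*(-1) = ((5/2)*5)*(-1) = (25/2)*(-1) = -25/2 ≈ -12.500)
a = 34 (a = -4*(-25/2 + 4) = -4*(-17/2) = 34)
a**2 = 34**2 = 1156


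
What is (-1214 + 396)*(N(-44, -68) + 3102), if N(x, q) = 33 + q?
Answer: -2508806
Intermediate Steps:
(-1214 + 396)*(N(-44, -68) + 3102) = (-1214 + 396)*((33 - 68) + 3102) = -818*(-35 + 3102) = -818*3067 = -2508806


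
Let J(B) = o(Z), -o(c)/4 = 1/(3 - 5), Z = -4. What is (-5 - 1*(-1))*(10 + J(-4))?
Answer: -48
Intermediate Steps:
o(c) = 2 (o(c) = -4/(3 - 5) = -4/(-2) = -4*(-1/2) = 2)
J(B) = 2
(-5 - 1*(-1))*(10 + J(-4)) = (-5 - 1*(-1))*(10 + 2) = (-5 + 1)*12 = -4*12 = -48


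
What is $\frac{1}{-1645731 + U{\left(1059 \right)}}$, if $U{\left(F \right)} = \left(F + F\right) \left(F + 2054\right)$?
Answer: $\frac{1}{4947603} \approx 2.0212 \cdot 10^{-7}$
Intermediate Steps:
$U{\left(F \right)} = 2 F \left(2054 + F\right)$
$\frac{1}{-1645731 + U{\left(1059 \right)}} = \frac{1}{-1645731 + 2 \cdot 1059 \left(2054 + 1059\right)} = \frac{1}{-1645731 + 2 \cdot 1059 \cdot 3113} = \frac{1}{-1645731 + 6593334} = \frac{1}{4947603}$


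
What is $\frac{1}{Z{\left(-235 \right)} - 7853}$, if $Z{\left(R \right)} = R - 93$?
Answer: $- \frac{1}{8181} \approx -0.00012223$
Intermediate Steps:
$Z{\left(R \right)} = -93 + R$
$\frac{1}{Z{\left(-235 \right)} - 7853} = \frac{1}{\left(-93 - 235\right) - 7853} = \frac{1}{-328 + \left(-43284 + 35431\right)} = \frac{1}{-328 - 7853} = \frac{1}{-8181} = - \frac{1}{8181}$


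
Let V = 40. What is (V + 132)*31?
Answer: 5332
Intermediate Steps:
(V + 132)*31 = (40 + 132)*31 = 172*31 = 5332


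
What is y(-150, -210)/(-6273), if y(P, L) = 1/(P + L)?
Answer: 1/2258280 ≈ 4.4281e-7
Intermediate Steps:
y(P, L) = 1/(L + P)
y(-150, -210)/(-6273) = 1/(-210 - 150*(-6273)) = -1/6273/(-360) = -1/360*(-1/6273) = 1/2258280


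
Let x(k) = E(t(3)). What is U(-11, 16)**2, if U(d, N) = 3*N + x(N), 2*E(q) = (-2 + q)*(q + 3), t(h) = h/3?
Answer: 2116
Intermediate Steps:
t(h) = h/3 (t(h) = h*(1/3) = h/3)
E(q) = (-2 + q)*(3 + q)/2 (E(q) = ((-2 + q)*(q + 3))/2 = ((-2 + q)*(3 + q))/2 = (-2 + q)*(3 + q)/2)
x(k) = -2 (x(k) = -3 + ((1/3)*3)/2 + ((1/3)*3)**2/2 = -3 + (1/2)*1 + (1/2)*1**2 = -3 + 1/2 + (1/2)*1 = -3 + 1/2 + 1/2 = -2)
U(d, N) = -2 + 3*N (U(d, N) = 3*N - 2 = -2 + 3*N)
U(-11, 16)**2 = (-2 + 3*16)**2 = (-2 + 48)**2 = 46**2 = 2116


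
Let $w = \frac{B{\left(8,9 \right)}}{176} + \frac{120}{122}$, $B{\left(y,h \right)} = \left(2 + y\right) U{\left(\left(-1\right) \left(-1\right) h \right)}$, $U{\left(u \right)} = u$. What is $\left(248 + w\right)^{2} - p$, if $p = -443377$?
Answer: $\frac{14569791272369}{28815424} \approx 5.0562 \cdot 10^{5}$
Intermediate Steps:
$B{\left(y,h \right)} = h \left(2 + y\right)$ ($B{\left(y,h \right)} = \left(2 + y\right) \left(-1\right) \left(-1\right) h = \left(2 + y\right) 1 h = \left(2 + y\right) h = h \left(2 + y\right)$)
$w = \frac{8025}{5368}$ ($w = \frac{9 \left(2 + 8\right)}{176} + \frac{120}{122} = 9 \cdot 10 \cdot \frac{1}{176} + 120 \cdot \frac{1}{122} = 90 \cdot \frac{1}{176} + \frac{60}{61} = \frac{45}{88} + \frac{60}{61} = \frac{8025}{5368} \approx 1.495$)
$\left(248 + w\right)^{2} - p = \left(248 + \frac{8025}{5368}\right)^{2} - -443377 = \left(\frac{1339289}{5368}\right)^{2} + 443377 = \frac{1793695025521}{28815424} + 443377 = \frac{14569791272369}{28815424}$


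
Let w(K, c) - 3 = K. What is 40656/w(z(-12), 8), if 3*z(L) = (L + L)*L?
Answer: 1232/3 ≈ 410.67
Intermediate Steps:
z(L) = 2*L²/3 (z(L) = ((L + L)*L)/3 = ((2*L)*L)/3 = (2*L²)/3 = 2*L²/3)
w(K, c) = 3 + K
40656/w(z(-12), 8) = 40656/(3 + (⅔)*(-12)²) = 40656/(3 + (⅔)*144) = 40656/(3 + 96) = 40656/99 = 40656*(1/99) = 1232/3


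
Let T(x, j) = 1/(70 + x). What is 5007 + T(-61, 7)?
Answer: 45064/9 ≈ 5007.1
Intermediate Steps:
5007 + T(-61, 7) = 5007 + 1/(70 - 61) = 5007 + 1/9 = 45064/9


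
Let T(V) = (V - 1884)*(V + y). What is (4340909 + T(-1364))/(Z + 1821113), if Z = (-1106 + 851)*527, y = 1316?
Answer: 4496813/1686728 ≈ 2.6660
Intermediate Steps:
Z = -134385 (Z = -255*527 = -134385)
T(V) = (-1884 + V)*(1316 + V) (T(V) = (V - 1884)*(V + 1316) = (-1884 + V)*(1316 + V))
(4340909 + T(-1364))/(Z + 1821113) = (4340909 + (-2479344 + (-1364)**2 - 568*(-1364)))/(-134385 + 1821113) = (4340909 + (-2479344 + 1860496 + 774752))/1686728 = (4340909 + 155904)*(1/1686728) = 4496813*(1/1686728) = 4496813/1686728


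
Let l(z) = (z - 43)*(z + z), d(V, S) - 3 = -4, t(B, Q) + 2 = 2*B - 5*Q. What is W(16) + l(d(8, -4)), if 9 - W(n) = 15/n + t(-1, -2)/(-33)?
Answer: 16939/176 ≈ 96.244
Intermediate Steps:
t(B, Q) = -2 - 5*Q + 2*B (t(B, Q) = -2 + (2*B - 5*Q) = -2 + (-5*Q + 2*B) = -2 - 5*Q + 2*B)
d(V, S) = -1 (d(V, S) = 3 - 4 = -1)
W(n) = 101/11 - 15/n (W(n) = 9 - (15/n + (-2 - 5*(-2) + 2*(-1))/(-33)) = 9 - (15/n + (-2 + 10 - 2)*(-1/33)) = 9 - (15/n + 6*(-1/33)) = 9 - (15/n - 2/11) = 9 - (-2/11 + 15/n) = 9 + (2/11 - 15/n) = 101/11 - 15/n)
l(z) = 2*z*(-43 + z) (l(z) = (-43 + z)*(2*z) = 2*z*(-43 + z))
W(16) + l(d(8, -4)) = (101/11 - 15/16) + 2*(-1)*(-43 - 1) = (101/11 - 15*1/16) + 2*(-1)*(-44) = (101/11 - 15/16) + 88 = 1451/176 + 88 = 16939/176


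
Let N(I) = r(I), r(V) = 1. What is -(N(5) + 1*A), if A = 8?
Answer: -9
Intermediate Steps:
N(I) = 1
-(N(5) + 1*A) = -(1 + 1*8) = -(1 + 8) = -1*9 = -9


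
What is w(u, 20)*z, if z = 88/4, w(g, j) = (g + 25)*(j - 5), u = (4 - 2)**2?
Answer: 9570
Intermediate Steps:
u = 4 (u = 2**2 = 4)
w(g, j) = (-5 + j)*(25 + g) (w(g, j) = (25 + g)*(-5 + j) = (-5 + j)*(25 + g))
z = 22 (z = 88*(1/4) = 22)
w(u, 20)*z = (-125 - 5*4 + 25*20 + 4*20)*22 = (-125 - 20 + 500 + 80)*22 = 435*22 = 9570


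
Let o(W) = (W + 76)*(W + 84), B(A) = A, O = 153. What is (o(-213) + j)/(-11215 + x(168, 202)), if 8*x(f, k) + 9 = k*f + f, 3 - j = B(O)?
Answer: -140184/55625 ≈ -2.5202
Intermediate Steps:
j = -150 (j = 3 - 1*153 = 3 - 153 = -150)
o(W) = (76 + W)*(84 + W)
x(f, k) = -9/8 + f/8 + f*k/8 (x(f, k) = -9/8 + (k*f + f)/8 = -9/8 + (f*k + f)/8 = -9/8 + (f + f*k)/8 = -9/8 + (f/8 + f*k/8) = -9/8 + f/8 + f*k/8)
(o(-213) + j)/(-11215 + x(168, 202)) = ((6384 + (-213)**2 + 160*(-213)) - 150)/(-11215 + (-9/8 + (1/8)*168 + (1/8)*168*202)) = ((6384 + 45369 - 34080) - 150)/(-11215 + (-9/8 + 21 + 4242)) = (17673 - 150)/(-11215 + 34095/8) = 17523/(-55625/8) = 17523*(-8/55625) = -140184/55625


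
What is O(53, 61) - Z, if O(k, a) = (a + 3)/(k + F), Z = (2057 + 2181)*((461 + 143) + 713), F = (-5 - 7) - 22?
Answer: -106047410/19 ≈ -5.5814e+6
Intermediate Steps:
F = -34 (F = -12 - 22 = -34)
Z = 5581446 (Z = 4238*(604 + 713) = 4238*1317 = 5581446)
O(k, a) = (3 + a)/(-34 + k) (O(k, a) = (a + 3)/(k - 34) = (3 + a)/(-34 + k))
O(53, 61) - Z = (3 + 61)/(-34 + 53) - 1*5581446 = 64/19 - 5581446 = -106047410/19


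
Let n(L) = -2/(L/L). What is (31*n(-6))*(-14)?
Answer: 868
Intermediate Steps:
n(L) = -2 (n(L) = -2/1 = -2*1 = -2)
(31*n(-6))*(-14) = (31*(-2))*(-14) = -62*(-14) = 868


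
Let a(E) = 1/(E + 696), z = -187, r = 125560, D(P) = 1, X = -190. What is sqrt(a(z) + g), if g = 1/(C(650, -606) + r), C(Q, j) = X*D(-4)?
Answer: sqrt(892528685230)/21271110 ≈ 0.044414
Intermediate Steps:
C(Q, j) = -190 (C(Q, j) = -190*1 = -190)
a(E) = 1/(696 + E)
g = 1/125370 (g = 1/(-190 + 125560) = 1/125370 ≈ 7.9764e-6)
sqrt(a(z) + g) = sqrt(1/(696 - 187) + 1/125370) = sqrt(1/509 + 1/125370) = sqrt(125879/63813330) = sqrt(892528685230)/21271110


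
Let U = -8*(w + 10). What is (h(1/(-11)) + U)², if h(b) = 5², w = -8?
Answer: 81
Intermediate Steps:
U = -16 (U = -8*(-8 + 10) = -8*2 = -16)
h(b) = 25
(h(1/(-11)) + U)² = (25 - 16)² = 9² = 81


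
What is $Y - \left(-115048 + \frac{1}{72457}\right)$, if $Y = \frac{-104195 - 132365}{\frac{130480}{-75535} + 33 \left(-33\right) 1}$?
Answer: $\frac{137616915118969205}{1193918839883} \approx 1.1526 \cdot 10^{5}$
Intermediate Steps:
$Y = \frac{3573711920}{16477619}$ ($Y = - \frac{236560}{130480 \left(- \frac{1}{75535}\right) - 1089} = - \frac{236560}{- \frac{26096}{15107} - 1089} = - \frac{236560}{- \frac{16477619}{15107}} = \left(-236560\right) \left(- \frac{15107}{16477619}\right) = \frac{3573711920}{16477619} \approx 216.88$)
$Y - \left(-115048 + \frac{1}{72457}\right) = \frac{3573711920}{16477619} - \left(-115048 + \frac{1}{72457}\right) = \frac{3573711920}{16477619} - - \frac{8336032935}{72457} = \frac{3573711920}{16477619} + \frac{8336032935}{72457} = \frac{137616915118969205}{1193918839883}$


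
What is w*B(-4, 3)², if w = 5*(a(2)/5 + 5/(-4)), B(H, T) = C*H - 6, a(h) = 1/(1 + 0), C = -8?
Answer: -3549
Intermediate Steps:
a(h) = 1 (a(h) = 1/1 = 1)
B(H, T) = -6 - 8*H (B(H, T) = -8*H - 6 = -6 - 8*H)
w = -21/4 (w = 5*(1/5 + 5/(-4)) = 5*(1*(⅕) + 5*(-¼)) = 5*(⅕ - 5/4) = 5*(-21/20) = -21/4 ≈ -5.2500)
w*B(-4, 3)² = -21*(-6 - 8*(-4))²/4 = -21*(-6 + 32)²/4 = -21/4*26² = -21/4*676 = -3549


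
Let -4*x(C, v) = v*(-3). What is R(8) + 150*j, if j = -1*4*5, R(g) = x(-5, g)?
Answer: -2994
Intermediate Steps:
x(C, v) = 3*v/4 (x(C, v) = -v*(-3)/4 = -(-3)*v/4 = 3*v/4)
R(g) = 3*g/4
j = -20 (j = -4*5 = -20)
R(8) + 150*j = (¾)*8 + 150*(-20) = 6 - 3000 = -2994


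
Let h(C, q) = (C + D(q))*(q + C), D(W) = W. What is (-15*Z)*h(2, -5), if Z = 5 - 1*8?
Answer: 405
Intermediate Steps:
h(C, q) = (C + q)² (h(C, q) = (C + q)*(q + C) = (C + q)*(C + q) = (C + q)²)
Z = -3 (Z = 5 - 8 = -3)
(-15*Z)*h(2, -5) = (-15*(-3))*(2² + (-5)² + 2*2*(-5)) = 45*(4 + 25 - 20) = 45*9 = 405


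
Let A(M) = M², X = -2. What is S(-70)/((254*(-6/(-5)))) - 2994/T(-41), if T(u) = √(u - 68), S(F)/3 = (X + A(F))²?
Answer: 29988005/127 + 2994*I*√109/109 ≈ 2.3613e+5 + 286.77*I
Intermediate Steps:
S(F) = 3*(-2 + F²)²
T(u) = √(-68 + u)
S(-70)/((254*(-6/(-5)))) - 2994/T(-41) = (3*(-2 + (-70)²)²)/((254*(-6/(-5)))) - 2994/√(-68 - 41) = (3*(-2 + 4900)²)/((254*(-6*(-⅕)))) - 2994*(-I*√109/109) = (3*4898²)/((254*(6/5))) - 2994*(-I*√109/109) = (3*23990404)/(1524/5) - (-2994)*I*√109/109 = 71971212*(5/1524) + 2994*I*√109/109 = 29988005/127 + 2994*I*√109/109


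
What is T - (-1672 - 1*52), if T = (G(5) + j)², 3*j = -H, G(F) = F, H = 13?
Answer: 15520/9 ≈ 1724.4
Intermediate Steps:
j = -13/3 (j = (-1*13)/3 = (⅓)*(-13) = -13/3 ≈ -4.3333)
T = 4/9 (T = (5 - 13/3)² = (⅔)² = 4/9 ≈ 0.44444)
T - (-1672 - 1*52) = 4/9 - (-1672 - 1*52) = 4/9 - (-1672 - 52) = 4/9 - 1*(-1724) = 4/9 + 1724 = 15520/9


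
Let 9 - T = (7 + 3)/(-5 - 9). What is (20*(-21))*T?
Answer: -4080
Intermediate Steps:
T = 68/7 (T = 9 - (7 + 3)/(-5 - 9) = 9 - 10/(-14) = 9 - 10*(-1)/14 = 9 - 1*(-5/7) = 9 + 5/7 = 68/7 ≈ 9.7143)
(20*(-21))*T = (20*(-21))*(68/7) = -420*68/7 = -4080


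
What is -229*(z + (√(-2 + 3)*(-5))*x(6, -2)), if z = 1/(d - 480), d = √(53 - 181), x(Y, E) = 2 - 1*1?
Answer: 8252015/7204 + 229*I*√2/28816 ≈ 1145.5 + 0.011239*I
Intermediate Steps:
x(Y, E) = 1 (x(Y, E) = 2 - 1 = 1)
d = 8*I*√2 (d = √(-128) = 8*I*√2 ≈ 11.314*I)
z = 1/(-480 + 8*I*√2) (z = 1/(8*I*√2 - 480) = 1/(-480 + 8*I*√2) ≈ -0.0020822 - 4.908e-5*I)
-229*(z + (√(-2 + 3)*(-5))*x(6, -2)) = -229*((-15/7204 - I*√2/28816) + (√(-2 + 3)*(-5))*1) = -229*((-15/7204 - I*√2/28816) + (√1*(-5))*1) = -229*((-15/7204 - I*√2/28816) + (1*(-5))*1) = -229*((-15/7204 - I*√2/28816) - 5*1) = -229*((-15/7204 - I*√2/28816) - 5) = -229*(-36035/7204 - I*√2/28816) = 8252015/7204 + 229*I*√2/28816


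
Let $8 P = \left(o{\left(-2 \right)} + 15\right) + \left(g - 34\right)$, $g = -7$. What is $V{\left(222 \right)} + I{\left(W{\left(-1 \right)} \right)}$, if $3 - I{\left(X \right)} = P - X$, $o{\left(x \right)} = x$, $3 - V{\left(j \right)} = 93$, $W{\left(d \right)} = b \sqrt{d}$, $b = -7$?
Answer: $- \frac{167}{2} - 7 i \approx -83.5 - 7.0 i$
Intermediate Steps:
$W{\left(d \right)} = - 7 \sqrt{d}$
$V{\left(j \right)} = -90$ ($V{\left(j \right)} = 3 - 93 = -90$)
$P = - \frac{7}{2}$ ($P = \frac{\left(-2 + 15\right) - 41}{8} = \frac{13 - 41}{8} = \frac{1}{8} \left(-28\right) = - \frac{7}{2} \approx -3.5$)
$I{\left(X \right)} = \frac{13}{2} + X$ ($I{\left(X \right)} = 3 - \left(- \frac{7}{2} - X\right) = 3 + \left(\frac{7}{2} + X\right) = \frac{13}{2} + X$)
$V{\left(222 \right)} + I{\left(W{\left(-1 \right)} \right)} = -90 + \left(\frac{13}{2} - 7 \sqrt{-1}\right) = -90 + \left(\frac{13}{2} - 7 i\right) = - \frac{167}{2} - 7 i$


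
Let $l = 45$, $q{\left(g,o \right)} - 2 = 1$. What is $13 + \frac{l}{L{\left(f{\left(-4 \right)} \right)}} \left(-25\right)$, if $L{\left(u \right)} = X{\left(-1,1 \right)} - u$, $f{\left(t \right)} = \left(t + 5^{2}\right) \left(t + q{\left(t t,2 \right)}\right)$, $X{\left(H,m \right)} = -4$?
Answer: $- \frac{904}{17} \approx -53.176$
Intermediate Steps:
$q{\left(g,o \right)} = 3$ ($q{\left(g,o \right)} = 2 + 1 = 3$)
$f{\left(t \right)} = \left(3 + t\right) \left(25 + t\right)$ ($f{\left(t \right)} = \left(t + 5^{2}\right) \left(t + 3\right) = \left(t + 25\right) \left(3 + t\right) = \left(25 + t\right) \left(3 + t\right) = \left(3 + t\right) \left(25 + t\right)$)
$L{\left(u \right)} = -4 - u$
$13 + \frac{l}{L{\left(f{\left(-4 \right)} \right)}} \left(-25\right) = 13 + \frac{45}{-4 - \left(75 + \left(-4\right)^{2} + 28 \left(-4\right)\right)} \left(-25\right) = 13 + \frac{45}{-4 - \left(75 + 16 - 112\right)} \left(-25\right) = 13 + \frac{45}{-4 - -21} \left(-25\right) = 13 + \frac{45}{-4 + 21} \left(-25\right) = 13 + \frac{45}{17} \left(-25\right) = 13 - \frac{1125}{17} = - \frac{904}{17}$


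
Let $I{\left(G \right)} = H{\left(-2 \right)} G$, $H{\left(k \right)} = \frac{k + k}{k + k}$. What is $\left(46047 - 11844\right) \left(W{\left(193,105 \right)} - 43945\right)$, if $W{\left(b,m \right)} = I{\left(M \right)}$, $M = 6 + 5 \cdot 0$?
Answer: $-1502845617$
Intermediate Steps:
$H{\left(k \right)} = 1$ ($H{\left(k \right)} = \frac{2 k}{2 k} = 2 k \frac{1}{2 k} = 1$)
$M = 6$ ($M = 6 + 0 = 6$)
$I{\left(G \right)} = G$ ($I{\left(G \right)} = 1 G = G$)
$W{\left(b,m \right)} = 6$
$\left(46047 - 11844\right) \left(W{\left(193,105 \right)} - 43945\right) = \left(46047 - 11844\right) \left(6 - 43945\right) = 34203 \left(6 - 43945\right) = 34203 \left(-43939\right) = -1502845617$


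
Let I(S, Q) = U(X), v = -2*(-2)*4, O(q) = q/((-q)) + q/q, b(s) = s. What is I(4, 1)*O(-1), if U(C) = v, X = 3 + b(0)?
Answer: 0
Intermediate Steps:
X = 3 (X = 3 + 0 = 3)
O(q) = 0 (O(q) = q*(-1/q) + 1 = -1 + 1 = 0)
v = 16 (v = 4*4 = 16)
U(C) = 16
I(S, Q) = 16
I(4, 1)*O(-1) = 16*0 = 0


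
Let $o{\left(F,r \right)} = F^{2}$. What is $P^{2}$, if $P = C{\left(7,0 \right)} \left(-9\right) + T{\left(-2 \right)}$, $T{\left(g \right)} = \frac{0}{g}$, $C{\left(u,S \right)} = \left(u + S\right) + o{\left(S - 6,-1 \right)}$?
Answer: $149769$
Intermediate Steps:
$C{\left(u,S \right)} = S + u + \left(-6 + S\right)^{2}$ ($C{\left(u,S \right)} = \left(u + S\right) + \left(S - 6\right)^{2} = \left(S + u\right) + \left(S - 6\right)^{2} = \left(S + u\right) + \left(-6 + S\right)^{2} = S + u + \left(-6 + S\right)^{2}$)
$T{\left(g \right)} = 0$
$P = -387$ ($P = \left(0 + 7 + \left(-6 + 0\right)^{2}\right) \left(-9\right) + 0 = \left(0 + 7 + \left(-6\right)^{2}\right) \left(-9\right) + 0 = \left(0 + 7 + 36\right) \left(-9\right) + 0 = 43 \left(-9\right) + 0 = -387 + 0 = -387$)
$P^{2} = \left(-387\right)^{2} = 149769$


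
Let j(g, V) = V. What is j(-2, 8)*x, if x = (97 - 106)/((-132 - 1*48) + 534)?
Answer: -12/59 ≈ -0.20339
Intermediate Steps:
x = -3/118 (x = -9/((-132 - 48) + 534) = -9/(-180 + 534) = -9/354 = -9*1/354 = -3/118 ≈ -0.025424)
j(-2, 8)*x = 8*(-3/118) = -12/59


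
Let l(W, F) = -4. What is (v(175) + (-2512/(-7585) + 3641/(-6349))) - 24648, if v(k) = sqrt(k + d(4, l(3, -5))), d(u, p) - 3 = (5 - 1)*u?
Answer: -1186989471217/48157165 + sqrt(194) ≈ -24634.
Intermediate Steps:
d(u, p) = 3 + 4*u (d(u, p) = 3 + (5 - 1)*u = 3 + 4*u)
v(k) = sqrt(19 + k) (v(k) = sqrt(k + (3 + 4*4)) = sqrt(k + (3 + 16)) = sqrt(k + 19) = sqrt(19 + k))
(v(175) + (-2512/(-7585) + 3641/(-6349))) - 24648 = (sqrt(19 + 175) + (-2512/(-7585) + 3641/(-6349))) - 24648 = (sqrt(194) + (-2512*(-1/7585) + 3641*(-1/6349))) - 24648 = (sqrt(194) + (2512/7585 - 3641/6349)) - 24648 = (sqrt(194) - 11668297/48157165) - 24648 = (-11668297/48157165 + sqrt(194)) - 24648 = -1186989471217/48157165 + sqrt(194)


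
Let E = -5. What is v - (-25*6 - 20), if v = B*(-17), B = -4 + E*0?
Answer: 238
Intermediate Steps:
B = -4 (B = -4 - 5*0 = -4 + 0 = -4)
v = 68 (v = -4*(-17) = 68)
v - (-25*6 - 20) = 68 - (-25*6 - 20) = 68 - (-150 - 20) = 68 - 1*(-170) = 68 + 170 = 238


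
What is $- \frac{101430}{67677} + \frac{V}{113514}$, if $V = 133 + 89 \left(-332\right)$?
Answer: $- \frac{1500493775}{853587442} \approx -1.7579$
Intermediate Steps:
$V = -29415$ ($V = 133 - 29548 = -29415$)
$- \frac{101430}{67677} + \frac{V}{113514} = - \frac{101430}{67677} - \frac{29415}{113514} = \left(-101430\right) \frac{1}{67677} - \frac{9805}{37838} = - \frac{33810}{22559} - \frac{9805}{37838} = - \frac{1500493775}{853587442}$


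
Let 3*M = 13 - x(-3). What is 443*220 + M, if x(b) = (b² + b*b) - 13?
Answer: 292388/3 ≈ 97463.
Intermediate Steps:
x(b) = -13 + 2*b² (x(b) = (b² + b²) - 13 = 2*b² - 13 = -13 + 2*b²)
M = 8/3 (M = (13 - (-13 + 2*(-3)²))/3 = (13 - (-13 + 2*9))/3 = (13 - (-13 + 18))/3 = (13 - 1*5)/3 = (13 - 5)/3 = (⅓)*8 = 8/3 ≈ 2.6667)
443*220 + M = 443*220 + 8/3 = 97460 + 8/3 = 292388/3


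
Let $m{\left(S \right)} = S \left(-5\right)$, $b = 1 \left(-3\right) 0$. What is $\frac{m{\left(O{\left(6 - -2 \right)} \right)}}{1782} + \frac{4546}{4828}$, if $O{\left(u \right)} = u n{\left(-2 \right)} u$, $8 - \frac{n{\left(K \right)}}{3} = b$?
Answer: $- \frac{2414839}{716958} \approx -3.3682$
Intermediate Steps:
$b = 0$ ($b = \left(-3\right) 0 = 0$)
$n{\left(K \right)} = 24$ ($n{\left(K \right)} = 24 - 0 = 24 + 0 = 24$)
$O{\left(u \right)} = 24 u^{2}$ ($O{\left(u \right)} = u 24 u = 24 u u = 24 u^{2}$)
$m{\left(S \right)} = - 5 S$
$\frac{m{\left(O{\left(6 - -2 \right)} \right)}}{1782} + \frac{4546}{4828} = \frac{\left(-5\right) 24 \left(6 - -2\right)^{2}}{1782} + \frac{4546}{4828} = - 5 \cdot 24 \left(6 + 2\right)^{2} \cdot \frac{1}{1782} + 4546 \cdot \frac{1}{4828} = - 5 \cdot 24 \cdot 8^{2} \cdot \frac{1}{1782} + \frac{2273}{2414} = - 5 \cdot 24 \cdot 64 \cdot \frac{1}{1782} + \frac{2273}{2414} = \left(-5\right) 1536 \cdot \frac{1}{1782} + \frac{2273}{2414} = \left(-7680\right) \frac{1}{1782} + \frac{2273}{2414} = - \frac{1280}{297} + \frac{2273}{2414} = - \frac{2414839}{716958}$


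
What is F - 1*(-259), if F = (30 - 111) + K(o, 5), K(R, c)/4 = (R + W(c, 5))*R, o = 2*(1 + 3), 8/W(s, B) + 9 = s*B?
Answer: 450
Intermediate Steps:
W(s, B) = 8/(-9 + B*s) (W(s, B) = 8/(-9 + s*B) = 8/(-9 + B*s))
o = 8 (o = 2*4 = 8)
K(R, c) = 4*R*(R + 8/(-9 + 5*c)) (K(R, c) = 4*((R + 8/(-9 + 5*c))*R) = 4*(R*(R + 8/(-9 + 5*c))) = 4*R*(R + 8/(-9 + 5*c)))
F = 191 (F = (30 - 111) + 4*8*(8 + 8*(-9 + 5*5))/(-9 + 5*5) = -81 + 4*8*(8 + 8*(-9 + 25))/(-9 + 25) = -81 + 4*8*(8 + 8*16)/16 = -81 + 4*8*(1/16)*(8 + 128) = -81 + 4*8*(1/16)*136 = -81 + 272 = 191)
F - 1*(-259) = 191 - 1*(-259) = 191 + 259 = 450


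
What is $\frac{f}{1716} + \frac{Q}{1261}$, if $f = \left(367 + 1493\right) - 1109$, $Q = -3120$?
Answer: $- \frac{338993}{166452} \approx -2.0366$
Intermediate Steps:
$f = 751$ ($f = 1860 - 1109 = 751$)
$\frac{f}{1716} + \frac{Q}{1261} = \frac{751}{1716} - \frac{3120}{1261} = 751 \cdot \frac{1}{1716} - \frac{240}{97} = \frac{751}{1716} - \frac{240}{97} = - \frac{338993}{166452}$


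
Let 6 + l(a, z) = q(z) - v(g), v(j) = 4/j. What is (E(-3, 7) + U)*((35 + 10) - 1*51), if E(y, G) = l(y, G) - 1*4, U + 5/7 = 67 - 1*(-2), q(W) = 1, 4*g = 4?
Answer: -2322/7 ≈ -331.71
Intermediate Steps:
g = 1 (g = (¼)*4 = 1)
U = 478/7 (U = -5/7 + (67 - 1*(-2)) = -5/7 + (67 + 2) = -5/7 + 69 = 478/7 ≈ 68.286)
l(a, z) = -9 (l(a, z) = -6 + (1 - 4/1) = -6 + (1 - 4) = -6 - 3 = -9)
E(y, G) = -13 (E(y, G) = -9 - 1*4 = -9 - 4 = -13)
(E(-3, 7) + U)*((35 + 10) - 1*51) = (-13 + 478/7)*((35 + 10) - 1*51) = 387*(45 - 51)/7 = (387/7)*(-6) = -2322/7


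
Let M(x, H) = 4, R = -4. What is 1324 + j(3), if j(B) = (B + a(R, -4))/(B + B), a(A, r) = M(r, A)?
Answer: 7951/6 ≈ 1325.2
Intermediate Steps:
a(A, r) = 4
j(B) = (4 + B)/(2*B) (j(B) = (B + 4)/(B + B) = (4 + B)/((2*B)) = (4 + B)*(1/(2*B)) = (4 + B)/(2*B))
1324 + j(3) = 1324 + (½)*(4 + 3)/3 = 1324 + (½)*(⅓)*7 = 1324 + 7/6 = 7951/6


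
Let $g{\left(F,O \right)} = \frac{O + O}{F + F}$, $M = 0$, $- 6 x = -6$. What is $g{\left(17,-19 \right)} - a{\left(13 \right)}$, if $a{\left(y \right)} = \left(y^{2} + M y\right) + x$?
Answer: $- \frac{2909}{17} \approx -171.12$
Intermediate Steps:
$x = 1$ ($x = \left(- \frac{1}{6}\right) \left(-6\right) = 1$)
$a{\left(y \right)} = 1 + y^{2}$ ($a{\left(y \right)} = \left(y^{2} + 0 y\right) + 1 = \left(y^{2} + 0\right) + 1 = y^{2} + 1 = 1 + y^{2}$)
$g{\left(F,O \right)} = \frac{O}{F}$ ($g{\left(F,O \right)} = \frac{2 O}{2 F} = 2 O \frac{1}{2 F} = \frac{O}{F}$)
$g{\left(17,-19 \right)} - a{\left(13 \right)} = - \frac{19}{17} - \left(1 + 13^{2}\right) = \left(-19\right) \frac{1}{17} - \left(1 + 169\right) = - \frac{19}{17} - 170 = - \frac{2909}{17}$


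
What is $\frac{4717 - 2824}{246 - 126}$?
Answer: $\frac{631}{40} \approx 15.775$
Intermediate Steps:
$\frac{4717 - 2824}{246 - 126} = \frac{1893}{246 + \left(-2276 + 2150\right)} = \frac{1893}{246 - 126} = \frac{1893}{120} = 1893 \cdot \frac{1}{120} = \frac{631}{40}$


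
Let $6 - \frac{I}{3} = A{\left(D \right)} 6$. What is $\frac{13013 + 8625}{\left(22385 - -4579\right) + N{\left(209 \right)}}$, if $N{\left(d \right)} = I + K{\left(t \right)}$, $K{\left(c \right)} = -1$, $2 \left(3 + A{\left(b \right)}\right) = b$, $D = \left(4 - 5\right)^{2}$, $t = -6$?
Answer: $\frac{10819}{13513} \approx 0.80064$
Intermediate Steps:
$D = 1$ ($D = \left(-1\right)^{2} = 1$)
$A{\left(b \right)} = -3 + \frac{b}{2}$
$I = 63$ ($I = 18 - 3 \left(-3 + \frac{1}{2} \cdot 1\right) 6 = 18 - 3 \left(-3 + \frac{1}{2}\right) 6 = 18 - 3 \left(\left(- \frac{5}{2}\right) 6\right) = 18 - -45 = 18 + 45 = 63$)
$N{\left(d \right)} = 62$ ($N{\left(d \right)} = 63 - 1 = 62$)
$\frac{13013 + 8625}{\left(22385 - -4579\right) + N{\left(209 \right)}} = \frac{13013 + 8625}{\left(22385 - -4579\right) + 62} = \frac{21638}{\left(22385 + 4579\right) + 62} = \frac{21638}{26964 + 62} = \frac{21638}{27026} = 21638 \cdot \frac{1}{27026} = \frac{10819}{13513}$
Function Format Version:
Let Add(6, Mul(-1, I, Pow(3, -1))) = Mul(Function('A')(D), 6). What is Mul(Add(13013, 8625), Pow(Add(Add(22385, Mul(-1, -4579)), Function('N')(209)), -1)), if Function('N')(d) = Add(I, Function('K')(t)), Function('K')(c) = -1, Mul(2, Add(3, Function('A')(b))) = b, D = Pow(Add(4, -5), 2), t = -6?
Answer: Rational(10819, 13513) ≈ 0.80064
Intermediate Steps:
D = 1 (D = Pow(-1, 2) = 1)
Function('A')(b) = Add(-3, Mul(Rational(1, 2), b))
I = 63 (I = Add(18, Mul(-3, Mul(Add(-3, Mul(Rational(1, 2), 1)), 6))) = Add(18, Mul(-3, Mul(Add(-3, Rational(1, 2)), 6))) = Add(18, Mul(-3, Mul(Rational(-5, 2), 6))) = Add(18, Mul(-3, -15)) = Add(18, 45) = 63)
Function('N')(d) = 62 (Function('N')(d) = Add(63, -1) = 62)
Mul(Add(13013, 8625), Pow(Add(Add(22385, Mul(-1, -4579)), Function('N')(209)), -1)) = Mul(Add(13013, 8625), Pow(Add(Add(22385, Mul(-1, -4579)), 62), -1)) = Mul(21638, Pow(Add(Add(22385, 4579), 62), -1)) = Mul(21638, Pow(Add(26964, 62), -1)) = Mul(21638, Pow(27026, -1)) = Mul(21638, Rational(1, 27026)) = Rational(10819, 13513)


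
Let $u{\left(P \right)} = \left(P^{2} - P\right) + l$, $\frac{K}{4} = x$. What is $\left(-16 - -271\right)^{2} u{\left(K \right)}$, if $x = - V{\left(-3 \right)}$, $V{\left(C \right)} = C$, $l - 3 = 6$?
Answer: $9168525$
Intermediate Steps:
$l = 9$ ($l = 3 + 6 = 9$)
$x = 3$ ($x = \left(-1\right) \left(-3\right) = 3$)
$K = 12$ ($K = 4 \cdot 3 = 12$)
$u{\left(P \right)} = 9 + P^{2} - P$ ($u{\left(P \right)} = \left(P^{2} - P\right) + 9 = 9 + P^{2} - P$)
$\left(-16 - -271\right)^{2} u{\left(K \right)} = \left(-16 - -271\right)^{2} \left(9 + 12^{2} - 12\right) = \left(-16 + 271\right)^{2} \left(9 + 144 - 12\right) = 255^{2} \cdot 141 = 65025 \cdot 141 = 9168525$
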